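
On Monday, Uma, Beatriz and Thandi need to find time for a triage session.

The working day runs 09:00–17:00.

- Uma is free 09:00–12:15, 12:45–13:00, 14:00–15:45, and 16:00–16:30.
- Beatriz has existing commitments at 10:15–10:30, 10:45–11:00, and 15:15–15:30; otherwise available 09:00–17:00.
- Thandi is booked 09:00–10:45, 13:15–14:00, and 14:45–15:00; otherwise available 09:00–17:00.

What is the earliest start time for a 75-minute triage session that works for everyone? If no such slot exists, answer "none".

11:00

Beatriz free within 09:00–17:00: 09:00–10:15, 10:30–10:45, 11:00–15:15, 15:30–17:00.
Thandi free within 09:00–17:00: 10:45–13:15, 14:00–14:45, 15:00–17:00.
Uma ∩ Beatriz: 09:00–10:15, 10:30–10:45, 11:00–12:15, 12:45–13:00, 14:00–15:15, 15:30–15:45, 16:00–16:30.
Uma ∩ Beatriz ∩ Thandi: 11:00–12:15, 12:45–13:00, 14:00–14:45, 15:00–15:15, 15:30–15:45, 16:00–16:30.
Windows ≥ 75 min: 11:00–12:15.
Earliest such window starts at 11:00.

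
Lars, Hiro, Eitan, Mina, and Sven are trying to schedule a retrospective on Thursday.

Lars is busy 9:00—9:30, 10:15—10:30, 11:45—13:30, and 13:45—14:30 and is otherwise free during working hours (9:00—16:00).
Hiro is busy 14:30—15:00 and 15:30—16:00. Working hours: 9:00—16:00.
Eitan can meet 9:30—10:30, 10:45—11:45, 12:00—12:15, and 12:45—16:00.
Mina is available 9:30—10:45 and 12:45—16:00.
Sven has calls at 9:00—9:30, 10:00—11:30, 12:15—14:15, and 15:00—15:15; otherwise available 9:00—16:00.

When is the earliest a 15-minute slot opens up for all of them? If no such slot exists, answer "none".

Lars free within 09:00–16:00: 09:30–10:15, 10:30–11:45, 13:30–13:45, 14:30–16:00.
Hiro free within 09:00–16:00: 09:00–14:30, 15:00–15:30.
Sven free within 09:00–16:00: 09:30–10:00, 11:30–12:15, 14:15–15:00, 15:15–16:00.
Lars ∩ Hiro: 09:30–10:15, 10:30–11:45, 13:30–13:45, 15:00–15:30.
Lars ∩ Hiro ∩ Eitan: 09:30–10:15, 10:45–11:45, 13:30–13:45, 15:00–15:30.
Lars ∩ Hiro ∩ Eitan ∩ Mina: 09:30–10:15, 13:30–13:45, 15:00–15:30.
Lars ∩ Hiro ∩ Eitan ∩ Mina ∩ Sven: 09:30–10:00, 15:15–15:30.
Windows ≥ 15 min: 09:30–10:00, 15:15–15:30.
Earliest such window starts at 09:30.

09:30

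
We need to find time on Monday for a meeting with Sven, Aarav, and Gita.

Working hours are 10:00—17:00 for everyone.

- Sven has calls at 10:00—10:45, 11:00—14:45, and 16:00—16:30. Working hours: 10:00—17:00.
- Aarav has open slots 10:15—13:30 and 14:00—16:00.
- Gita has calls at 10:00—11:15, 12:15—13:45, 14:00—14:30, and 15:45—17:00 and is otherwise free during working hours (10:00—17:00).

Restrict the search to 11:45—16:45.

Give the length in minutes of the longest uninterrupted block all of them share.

Sven free within 10:00–17:00: 10:45–11:00, 14:45–16:00, 16:30–17:00.
Gita free within 10:00–17:00: 11:15–12:15, 13:45–14:00, 14:30–15:45.
Sven ∩ Aarav: 10:45–11:00, 14:45–16:00.
Sven ∩ Aarav ∩ Gita: 14:45–15:45.
Restricted to 11:45–16:45: 14:45–15:45.
Single common window of 60 minutes.

60 minutes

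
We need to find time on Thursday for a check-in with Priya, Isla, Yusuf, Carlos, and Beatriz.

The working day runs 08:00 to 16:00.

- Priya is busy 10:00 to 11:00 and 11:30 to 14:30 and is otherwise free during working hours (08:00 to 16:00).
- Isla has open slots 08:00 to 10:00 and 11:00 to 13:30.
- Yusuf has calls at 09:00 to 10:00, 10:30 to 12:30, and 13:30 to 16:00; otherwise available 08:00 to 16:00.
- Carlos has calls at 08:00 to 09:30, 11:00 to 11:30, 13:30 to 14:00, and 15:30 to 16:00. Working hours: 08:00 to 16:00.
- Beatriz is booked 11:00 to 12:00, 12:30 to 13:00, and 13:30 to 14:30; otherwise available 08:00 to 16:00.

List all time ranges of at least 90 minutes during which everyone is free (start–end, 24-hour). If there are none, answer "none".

none

Priya free within 08:00–16:00: 08:00–10:00, 11:00–11:30, 14:30–16:00.
Yusuf free within 08:00–16:00: 08:00–09:00, 10:00–10:30, 12:30–13:30.
Carlos free within 08:00–16:00: 09:30–11:00, 11:30–13:30, 14:00–15:30.
Beatriz free within 08:00–16:00: 08:00–11:00, 12:00–12:30, 13:00–13:30, 14:30–16:00.
Priya ∩ Isla: 08:00–10:00, 11:00–11:30.
Priya ∩ Isla ∩ Yusuf: 08:00–09:00.
Priya ∩ Isla ∩ Yusuf ∩ Carlos: (none).
Priya ∩ Isla ∩ Yusuf ∩ Carlos ∩ Beatriz: (none).
Windows ≥ 90 min: (none).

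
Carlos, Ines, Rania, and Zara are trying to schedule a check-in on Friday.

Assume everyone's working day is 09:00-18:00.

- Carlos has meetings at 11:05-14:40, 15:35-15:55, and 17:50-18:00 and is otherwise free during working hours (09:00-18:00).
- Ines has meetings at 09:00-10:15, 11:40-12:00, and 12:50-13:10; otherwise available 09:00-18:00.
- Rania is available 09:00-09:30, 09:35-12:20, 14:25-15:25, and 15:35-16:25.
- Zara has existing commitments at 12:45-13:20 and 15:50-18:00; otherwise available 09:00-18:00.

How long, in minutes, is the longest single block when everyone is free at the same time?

50 minutes

Carlos free within 09:00–18:00: 09:00–11:05, 14:40–15:35, 15:55–17:50.
Ines free within 09:00–18:00: 10:15–11:40, 12:00–12:50, 13:10–18:00.
Zara free within 09:00–18:00: 09:00–12:45, 13:20–15:50.
Carlos ∩ Ines: 10:15–11:05, 14:40–15:35, 15:55–17:50.
Carlos ∩ Ines ∩ Rania: 10:15–11:05, 14:40–15:25, 15:55–16:25.
Carlos ∩ Ines ∩ Rania ∩ Zara: 10:15–11:05, 14:40–15:25.
Common window lengths: 50, 45 min; longest is 50.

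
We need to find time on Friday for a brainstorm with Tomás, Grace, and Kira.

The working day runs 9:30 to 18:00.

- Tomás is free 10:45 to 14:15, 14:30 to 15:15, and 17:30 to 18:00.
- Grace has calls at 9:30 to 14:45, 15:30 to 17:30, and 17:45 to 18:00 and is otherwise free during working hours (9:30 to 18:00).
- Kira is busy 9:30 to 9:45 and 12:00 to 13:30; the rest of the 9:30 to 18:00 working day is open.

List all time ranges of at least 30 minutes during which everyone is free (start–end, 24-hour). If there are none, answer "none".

Grace free within 09:30–18:00: 14:45–15:30, 17:30–17:45.
Kira free within 09:30–18:00: 09:45–12:00, 13:30–18:00.
Tomás ∩ Grace: 14:45–15:15, 17:30–17:45.
Tomás ∩ Grace ∩ Kira: 14:45–15:15, 17:30–17:45.
Windows ≥ 30 min: 14:45–15:15.

14:45–15:15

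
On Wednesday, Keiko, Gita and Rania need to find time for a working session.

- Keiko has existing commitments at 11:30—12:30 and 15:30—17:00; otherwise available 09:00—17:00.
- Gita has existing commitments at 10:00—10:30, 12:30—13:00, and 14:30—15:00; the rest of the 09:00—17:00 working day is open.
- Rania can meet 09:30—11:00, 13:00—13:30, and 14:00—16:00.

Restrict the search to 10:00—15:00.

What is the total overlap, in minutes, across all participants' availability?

90 minutes

Keiko free within 09:00–17:00: 09:00–11:30, 12:30–15:30.
Gita free within 09:00–17:00: 09:00–10:00, 10:30–12:30, 13:00–14:30, 15:00–17:00.
Keiko ∩ Gita: 09:00–10:00, 10:30–11:30, 13:00–14:30, 15:00–15:30.
Keiko ∩ Gita ∩ Rania: 09:30–10:00, 10:30–11:00, 13:00–13:30, 14:00–14:30, 15:00–15:30.
Restricted to 10:00–15:00: 10:30–11:00, 13:00–13:30, 14:00–14:30.
Total common minutes: 30 + 30 + 30 = 90.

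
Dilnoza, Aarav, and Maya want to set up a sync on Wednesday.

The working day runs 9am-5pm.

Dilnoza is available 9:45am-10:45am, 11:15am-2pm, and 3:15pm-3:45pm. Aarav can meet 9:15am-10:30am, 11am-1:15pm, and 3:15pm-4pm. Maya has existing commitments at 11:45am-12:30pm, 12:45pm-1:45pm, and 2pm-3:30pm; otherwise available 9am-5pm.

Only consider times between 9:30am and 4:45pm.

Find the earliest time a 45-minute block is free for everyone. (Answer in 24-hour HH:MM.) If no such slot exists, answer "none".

Maya free within 09:00–17:00: 09:00–11:45, 12:30–12:45, 13:45–14:00, 15:30–17:00.
Dilnoza ∩ Aarav: 09:45–10:30, 11:15–13:15, 15:15–15:45.
Dilnoza ∩ Aarav ∩ Maya: 09:45–10:30, 11:15–11:45, 12:30–12:45, 15:30–15:45.
Restricted to 09:30–16:45: 09:45–10:30, 11:15–11:45, 12:30–12:45, 15:30–15:45.
Windows ≥ 45 min: 09:45–10:30.
Earliest such window starts at 09:45.

09:45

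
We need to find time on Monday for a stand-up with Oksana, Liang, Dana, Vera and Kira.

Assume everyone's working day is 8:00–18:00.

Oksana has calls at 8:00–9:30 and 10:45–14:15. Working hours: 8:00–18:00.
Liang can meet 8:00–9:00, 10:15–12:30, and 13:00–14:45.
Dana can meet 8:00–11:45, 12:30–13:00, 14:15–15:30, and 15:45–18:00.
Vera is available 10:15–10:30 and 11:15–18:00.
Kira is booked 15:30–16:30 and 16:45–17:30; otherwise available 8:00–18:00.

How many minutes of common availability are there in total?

Oksana free within 08:00–18:00: 09:30–10:45, 14:15–18:00.
Kira free within 08:00–18:00: 08:00–15:30, 16:30–16:45, 17:30–18:00.
Oksana ∩ Liang: 10:15–10:45, 14:15–14:45.
Oksana ∩ Liang ∩ Dana: 10:15–10:45, 14:15–14:45.
Oksana ∩ Liang ∩ Dana ∩ Vera: 10:15–10:30, 14:15–14:45.
Oksana ∩ Liang ∩ Dana ∩ Vera ∩ Kira: 10:15–10:30, 14:15–14:45.
Total common minutes: 15 + 30 = 45.

45 minutes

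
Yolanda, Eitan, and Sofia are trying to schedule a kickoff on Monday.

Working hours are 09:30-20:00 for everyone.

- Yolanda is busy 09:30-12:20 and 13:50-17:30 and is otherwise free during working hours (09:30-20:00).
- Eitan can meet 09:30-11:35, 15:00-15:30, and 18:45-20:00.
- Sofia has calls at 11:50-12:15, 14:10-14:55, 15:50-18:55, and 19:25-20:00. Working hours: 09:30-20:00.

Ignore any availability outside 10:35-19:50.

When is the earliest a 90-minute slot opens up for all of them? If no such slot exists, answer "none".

Yolanda free within 09:30–20:00: 12:20–13:50, 17:30–20:00.
Sofia free within 09:30–20:00: 09:30–11:50, 12:15–14:10, 14:55–15:50, 18:55–19:25.
Yolanda ∩ Eitan: 18:45–20:00.
Yolanda ∩ Eitan ∩ Sofia: 18:55–19:25.
Restricted to 10:35–19:50: 18:55–19:25.
Windows ≥ 90 min: (none).

none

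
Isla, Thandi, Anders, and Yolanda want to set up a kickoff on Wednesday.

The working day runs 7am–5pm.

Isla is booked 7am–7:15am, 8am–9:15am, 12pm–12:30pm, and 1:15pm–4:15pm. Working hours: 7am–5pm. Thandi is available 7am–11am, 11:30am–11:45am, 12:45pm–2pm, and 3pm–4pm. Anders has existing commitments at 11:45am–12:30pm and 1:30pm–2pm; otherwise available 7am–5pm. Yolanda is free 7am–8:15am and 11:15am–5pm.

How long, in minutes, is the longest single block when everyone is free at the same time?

Isla free within 07:00–17:00: 07:15–08:00, 09:15–12:00, 12:30–13:15, 16:15–17:00.
Anders free within 07:00–17:00: 07:00–11:45, 12:30–13:30, 14:00–17:00.
Isla ∩ Thandi: 07:15–08:00, 09:15–11:00, 11:30–11:45, 12:45–13:15.
Isla ∩ Thandi ∩ Anders: 07:15–08:00, 09:15–11:00, 11:30–11:45, 12:45–13:15.
Isla ∩ Thandi ∩ Anders ∩ Yolanda: 07:15–08:00, 11:30–11:45, 12:45–13:15.
Common window lengths: 45, 15, 30 min; longest is 45.

45 minutes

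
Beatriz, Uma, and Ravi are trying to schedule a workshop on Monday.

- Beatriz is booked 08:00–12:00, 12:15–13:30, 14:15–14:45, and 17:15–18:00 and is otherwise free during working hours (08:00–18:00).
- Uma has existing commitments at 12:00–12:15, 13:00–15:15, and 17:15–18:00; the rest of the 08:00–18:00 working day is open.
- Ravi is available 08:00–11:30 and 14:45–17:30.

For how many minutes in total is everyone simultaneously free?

Beatriz free within 08:00–18:00: 12:00–12:15, 13:30–14:15, 14:45–17:15.
Uma free within 08:00–18:00: 08:00–12:00, 12:15–13:00, 15:15–17:15.
Beatriz ∩ Uma: 15:15–17:15.
Beatriz ∩ Uma ∩ Ravi: 15:15–17:15.
Total common minutes: 120.

120 minutes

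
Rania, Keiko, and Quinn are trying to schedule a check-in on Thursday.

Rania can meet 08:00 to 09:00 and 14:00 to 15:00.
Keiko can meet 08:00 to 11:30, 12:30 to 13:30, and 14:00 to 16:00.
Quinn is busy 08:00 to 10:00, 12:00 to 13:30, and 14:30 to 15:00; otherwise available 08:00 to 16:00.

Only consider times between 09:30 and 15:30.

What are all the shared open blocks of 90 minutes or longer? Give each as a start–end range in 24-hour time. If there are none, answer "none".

none

Quinn free within 08:00–16:00: 10:00–12:00, 13:30–14:30, 15:00–16:00.
Rania ∩ Keiko: 08:00–09:00, 14:00–15:00.
Rania ∩ Keiko ∩ Quinn: 14:00–14:30.
Restricted to 09:30–15:30: 14:00–14:30.
Windows ≥ 90 min: (none).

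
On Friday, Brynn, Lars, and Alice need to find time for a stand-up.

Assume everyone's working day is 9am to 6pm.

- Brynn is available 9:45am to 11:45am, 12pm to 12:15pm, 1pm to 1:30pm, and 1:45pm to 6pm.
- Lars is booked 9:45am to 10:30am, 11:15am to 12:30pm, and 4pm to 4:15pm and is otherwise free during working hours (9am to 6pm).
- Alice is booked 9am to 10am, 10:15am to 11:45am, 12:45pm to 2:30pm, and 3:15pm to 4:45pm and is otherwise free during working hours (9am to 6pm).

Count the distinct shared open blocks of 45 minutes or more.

2

Lars free within 09:00–18:00: 09:00–09:45, 10:30–11:15, 12:30–16:00, 16:15–18:00.
Alice free within 09:00–18:00: 10:00–10:15, 11:45–12:45, 14:30–15:15, 16:45–18:00.
Brynn ∩ Lars: 10:30–11:15, 13:00–13:30, 13:45–16:00, 16:15–18:00.
Brynn ∩ Lars ∩ Alice: 14:30–15:15, 16:45–18:00.
Windows ≥ 45 min: 14:30–15:15, 16:45–18:00.
That's 2 windows.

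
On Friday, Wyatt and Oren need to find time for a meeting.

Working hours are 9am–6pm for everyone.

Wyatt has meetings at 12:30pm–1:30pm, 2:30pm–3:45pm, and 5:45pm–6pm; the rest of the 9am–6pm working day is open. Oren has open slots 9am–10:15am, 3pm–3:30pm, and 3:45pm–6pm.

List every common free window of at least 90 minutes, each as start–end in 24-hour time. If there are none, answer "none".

15:45–17:45

Wyatt free within 09:00–18:00: 09:00–12:30, 13:30–14:30, 15:45–17:45.
Wyatt ∩ Oren: 09:00–10:15, 15:45–17:45.
Windows ≥ 90 min: 15:45–17:45.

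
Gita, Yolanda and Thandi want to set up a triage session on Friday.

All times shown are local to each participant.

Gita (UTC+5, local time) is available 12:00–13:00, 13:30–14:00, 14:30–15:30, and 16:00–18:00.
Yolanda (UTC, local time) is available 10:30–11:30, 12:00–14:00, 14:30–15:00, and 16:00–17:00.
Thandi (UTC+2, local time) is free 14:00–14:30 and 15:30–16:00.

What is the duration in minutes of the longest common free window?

30 minutes

Gita → UTC: 07:00–08:00, 08:30–09:00, 09:30–10:30, 11:00–13:00.
Yolanda → UTC: 10:30–11:30, 12:00–14:00, 14:30–15:00, 16:00–17:00.
Thandi → UTC: 12:00–12:30, 13:30–14:00.
Gita ∩ Yolanda: 11:00–11:30, 12:00–13:00.
Gita ∩ Yolanda ∩ Thandi: 12:00–12:30.
Single common window of 30 minutes.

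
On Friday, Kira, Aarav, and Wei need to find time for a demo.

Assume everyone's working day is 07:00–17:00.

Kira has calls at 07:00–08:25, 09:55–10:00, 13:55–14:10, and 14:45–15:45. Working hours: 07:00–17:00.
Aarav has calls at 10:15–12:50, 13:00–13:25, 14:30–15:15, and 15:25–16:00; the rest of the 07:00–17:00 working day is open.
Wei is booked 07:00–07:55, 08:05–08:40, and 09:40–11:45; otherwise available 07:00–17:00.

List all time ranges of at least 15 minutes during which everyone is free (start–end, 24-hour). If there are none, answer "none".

08:40–09:40, 13:25–13:55, 14:10–14:30, 16:00–17:00

Kira free within 07:00–17:00: 08:25–09:55, 10:00–13:55, 14:10–14:45, 15:45–17:00.
Aarav free within 07:00–17:00: 07:00–10:15, 12:50–13:00, 13:25–14:30, 15:15–15:25, 16:00–17:00.
Wei free within 07:00–17:00: 07:55–08:05, 08:40–09:40, 11:45–17:00.
Kira ∩ Aarav: 08:25–09:55, 10:00–10:15, 12:50–13:00, 13:25–13:55, 14:10–14:30, 16:00–17:00.
Kira ∩ Aarav ∩ Wei: 08:40–09:40, 12:50–13:00, 13:25–13:55, 14:10–14:30, 16:00–17:00.
Windows ≥ 15 min: 08:40–09:40, 13:25–13:55, 14:10–14:30, 16:00–17:00.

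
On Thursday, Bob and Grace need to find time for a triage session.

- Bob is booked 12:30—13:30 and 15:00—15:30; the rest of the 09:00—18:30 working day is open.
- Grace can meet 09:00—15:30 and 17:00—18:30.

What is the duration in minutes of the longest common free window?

210 minutes

Bob free within 09:00–18:30: 09:00–12:30, 13:30–15:00, 15:30–18:30.
Bob ∩ Grace: 09:00–12:30, 13:30–15:00, 17:00–18:30.
Common window lengths: 210, 90, 90 min; longest is 210.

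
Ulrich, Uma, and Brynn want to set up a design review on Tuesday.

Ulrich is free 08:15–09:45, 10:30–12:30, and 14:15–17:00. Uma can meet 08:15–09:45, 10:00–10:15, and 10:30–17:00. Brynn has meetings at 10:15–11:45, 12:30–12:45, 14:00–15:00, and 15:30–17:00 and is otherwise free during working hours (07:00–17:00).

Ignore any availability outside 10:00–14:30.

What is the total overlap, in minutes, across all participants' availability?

45 minutes

Brynn free within 07:00–17:00: 07:00–10:15, 11:45–12:30, 12:45–14:00, 15:00–15:30.
Ulrich ∩ Uma: 08:15–09:45, 10:30–12:30, 14:15–17:00.
Ulrich ∩ Uma ∩ Brynn: 08:15–09:45, 11:45–12:30, 15:00–15:30.
Restricted to 10:00–14:30: 11:45–12:30.
Total common minutes: 45.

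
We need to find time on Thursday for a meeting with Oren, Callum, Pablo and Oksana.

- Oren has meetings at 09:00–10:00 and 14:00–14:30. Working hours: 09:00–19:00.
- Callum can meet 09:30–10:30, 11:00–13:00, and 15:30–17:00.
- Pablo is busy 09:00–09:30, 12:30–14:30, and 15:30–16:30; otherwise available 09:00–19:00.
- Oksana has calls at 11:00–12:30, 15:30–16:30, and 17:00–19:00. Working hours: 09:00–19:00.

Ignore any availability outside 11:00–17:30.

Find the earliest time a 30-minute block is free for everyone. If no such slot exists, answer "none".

16:30

Oren free within 09:00–19:00: 10:00–14:00, 14:30–19:00.
Pablo free within 09:00–19:00: 09:30–12:30, 14:30–15:30, 16:30–19:00.
Oksana free within 09:00–19:00: 09:00–11:00, 12:30–15:30, 16:30–17:00.
Oren ∩ Callum: 10:00–10:30, 11:00–13:00, 15:30–17:00.
Oren ∩ Callum ∩ Pablo: 10:00–10:30, 11:00–12:30, 16:30–17:00.
Oren ∩ Callum ∩ Pablo ∩ Oksana: 10:00–10:30, 16:30–17:00.
Restricted to 11:00–17:30: 16:30–17:00.
Windows ≥ 30 min: 16:30–17:00.
Earliest such window starts at 16:30.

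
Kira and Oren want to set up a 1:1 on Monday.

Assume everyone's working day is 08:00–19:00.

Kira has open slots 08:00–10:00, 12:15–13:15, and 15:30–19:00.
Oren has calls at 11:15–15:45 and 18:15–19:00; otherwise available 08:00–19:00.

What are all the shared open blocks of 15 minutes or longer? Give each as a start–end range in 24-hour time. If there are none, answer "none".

08:00–10:00, 15:45–18:15

Oren free within 08:00–19:00: 08:00–11:15, 15:45–18:15.
Kira ∩ Oren: 08:00–10:00, 15:45–18:15.
Windows ≥ 15 min: 08:00–10:00, 15:45–18:15.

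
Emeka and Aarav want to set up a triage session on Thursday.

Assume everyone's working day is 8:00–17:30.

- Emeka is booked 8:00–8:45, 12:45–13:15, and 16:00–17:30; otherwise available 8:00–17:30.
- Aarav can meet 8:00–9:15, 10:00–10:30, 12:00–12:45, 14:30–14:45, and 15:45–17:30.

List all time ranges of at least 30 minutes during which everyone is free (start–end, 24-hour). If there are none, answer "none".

08:45–09:15, 10:00–10:30, 12:00–12:45

Emeka free within 08:00–17:30: 08:45–12:45, 13:15–16:00.
Emeka ∩ Aarav: 08:45–09:15, 10:00–10:30, 12:00–12:45, 14:30–14:45, 15:45–16:00.
Windows ≥ 30 min: 08:45–09:15, 10:00–10:30, 12:00–12:45.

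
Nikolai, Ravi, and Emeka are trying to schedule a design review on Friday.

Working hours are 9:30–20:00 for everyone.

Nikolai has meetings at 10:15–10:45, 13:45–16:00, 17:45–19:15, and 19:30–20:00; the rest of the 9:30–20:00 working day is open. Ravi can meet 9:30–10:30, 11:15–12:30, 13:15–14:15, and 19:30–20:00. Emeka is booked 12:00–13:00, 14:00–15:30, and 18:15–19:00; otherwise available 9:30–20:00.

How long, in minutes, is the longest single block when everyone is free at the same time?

Nikolai free within 09:30–20:00: 09:30–10:15, 10:45–13:45, 16:00–17:45, 19:15–19:30.
Emeka free within 09:30–20:00: 09:30–12:00, 13:00–14:00, 15:30–18:15, 19:00–20:00.
Nikolai ∩ Ravi: 09:30–10:15, 11:15–12:30, 13:15–13:45.
Nikolai ∩ Ravi ∩ Emeka: 09:30–10:15, 11:15–12:00, 13:15–13:45.
Common window lengths: 45, 45, 30 min; longest is 45.

45 minutes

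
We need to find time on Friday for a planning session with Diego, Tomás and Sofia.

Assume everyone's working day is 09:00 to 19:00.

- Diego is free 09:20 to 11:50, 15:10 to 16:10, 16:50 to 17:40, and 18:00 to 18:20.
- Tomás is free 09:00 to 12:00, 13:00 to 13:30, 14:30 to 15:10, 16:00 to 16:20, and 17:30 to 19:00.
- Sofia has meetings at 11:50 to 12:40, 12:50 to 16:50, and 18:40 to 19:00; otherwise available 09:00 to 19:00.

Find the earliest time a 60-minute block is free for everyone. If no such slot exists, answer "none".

09:20

Sofia free within 09:00–19:00: 09:00–11:50, 12:40–12:50, 16:50–18:40.
Diego ∩ Tomás: 09:20–11:50, 16:00–16:10, 17:30–17:40, 18:00–18:20.
Diego ∩ Tomás ∩ Sofia: 09:20–11:50, 17:30–17:40, 18:00–18:20.
Windows ≥ 60 min: 09:20–11:50.
Earliest such window starts at 09:20.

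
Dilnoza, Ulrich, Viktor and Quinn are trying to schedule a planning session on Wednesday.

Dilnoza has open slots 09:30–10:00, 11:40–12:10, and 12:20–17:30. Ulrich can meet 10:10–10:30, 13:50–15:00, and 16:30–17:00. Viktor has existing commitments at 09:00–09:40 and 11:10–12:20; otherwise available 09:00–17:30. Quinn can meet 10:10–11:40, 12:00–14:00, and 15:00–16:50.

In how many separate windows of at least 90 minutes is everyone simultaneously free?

Viktor free within 09:00–17:30: 09:40–11:10, 12:20–17:30.
Dilnoza ∩ Ulrich: 13:50–15:00, 16:30–17:00.
Dilnoza ∩ Ulrich ∩ Viktor: 13:50–15:00, 16:30–17:00.
Dilnoza ∩ Ulrich ∩ Viktor ∩ Quinn: 13:50–14:00, 16:30–16:50.
Windows ≥ 90 min: (none).
That's 0 windows.

0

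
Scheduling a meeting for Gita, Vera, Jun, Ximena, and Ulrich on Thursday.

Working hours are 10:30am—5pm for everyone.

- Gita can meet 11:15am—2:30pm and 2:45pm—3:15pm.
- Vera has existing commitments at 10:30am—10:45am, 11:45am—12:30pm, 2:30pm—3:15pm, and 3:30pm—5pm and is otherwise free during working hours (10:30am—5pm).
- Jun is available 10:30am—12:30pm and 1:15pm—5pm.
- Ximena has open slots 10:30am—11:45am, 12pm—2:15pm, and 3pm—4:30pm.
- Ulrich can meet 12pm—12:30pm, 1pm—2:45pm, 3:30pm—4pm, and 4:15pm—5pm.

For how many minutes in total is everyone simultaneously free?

Vera free within 10:30–17:00: 10:45–11:45, 12:30–14:30, 15:15–15:30.
Gita ∩ Vera: 11:15–11:45, 12:30–14:30.
Gita ∩ Vera ∩ Jun: 11:15–11:45, 13:15–14:30.
Gita ∩ Vera ∩ Jun ∩ Ximena: 11:15–11:45, 13:15–14:15.
Gita ∩ Vera ∩ Jun ∩ Ximena ∩ Ulrich: 13:15–14:15.
Total common minutes: 60.

60 minutes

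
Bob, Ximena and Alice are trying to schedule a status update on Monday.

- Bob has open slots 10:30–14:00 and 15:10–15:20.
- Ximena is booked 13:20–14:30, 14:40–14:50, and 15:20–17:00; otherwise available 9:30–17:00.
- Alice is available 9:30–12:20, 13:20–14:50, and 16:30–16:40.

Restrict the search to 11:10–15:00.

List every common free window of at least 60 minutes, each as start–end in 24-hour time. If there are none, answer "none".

11:10–12:20

Ximena free within 09:30–17:00: 09:30–13:20, 14:30–14:40, 14:50–15:20.
Bob ∩ Ximena: 10:30–13:20, 15:10–15:20.
Bob ∩ Ximena ∩ Alice: 10:30–12:20.
Restricted to 11:10–15:00: 11:10–12:20.
Windows ≥ 60 min: 11:10–12:20.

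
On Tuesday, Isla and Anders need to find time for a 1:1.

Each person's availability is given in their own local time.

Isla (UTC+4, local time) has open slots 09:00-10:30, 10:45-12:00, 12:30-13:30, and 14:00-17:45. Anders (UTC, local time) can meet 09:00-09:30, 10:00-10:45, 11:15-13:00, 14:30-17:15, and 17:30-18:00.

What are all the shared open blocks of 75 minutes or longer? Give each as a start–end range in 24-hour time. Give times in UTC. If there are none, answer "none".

11:15–13:00

Isla → UTC: 05:00–06:30, 06:45–08:00, 08:30–09:30, 10:00–13:45.
Anders → UTC: 09:00–09:30, 10:00–10:45, 11:15–13:00, 14:30–17:15, 17:30–18:00.
Isla ∩ Anders: 09:00–09:30, 10:00–10:45, 11:15–13:00.
Windows ≥ 75 min: 11:15–13:00.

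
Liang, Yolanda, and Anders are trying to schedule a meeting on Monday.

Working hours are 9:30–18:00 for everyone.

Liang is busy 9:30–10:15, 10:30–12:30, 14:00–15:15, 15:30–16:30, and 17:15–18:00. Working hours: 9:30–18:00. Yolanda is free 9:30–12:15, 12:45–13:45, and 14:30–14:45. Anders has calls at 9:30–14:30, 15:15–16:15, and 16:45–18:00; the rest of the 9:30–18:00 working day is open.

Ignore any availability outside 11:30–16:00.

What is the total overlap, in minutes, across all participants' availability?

0 minutes

Liang free within 09:30–18:00: 10:15–10:30, 12:30–14:00, 15:15–15:30, 16:30–17:15.
Anders free within 09:30–18:00: 14:30–15:15, 16:15–16:45.
Liang ∩ Yolanda: 10:15–10:30, 12:45–13:45.
Liang ∩ Yolanda ∩ Anders: (none).
Restricted to 11:30–16:00: (none).
Total common minutes: 0.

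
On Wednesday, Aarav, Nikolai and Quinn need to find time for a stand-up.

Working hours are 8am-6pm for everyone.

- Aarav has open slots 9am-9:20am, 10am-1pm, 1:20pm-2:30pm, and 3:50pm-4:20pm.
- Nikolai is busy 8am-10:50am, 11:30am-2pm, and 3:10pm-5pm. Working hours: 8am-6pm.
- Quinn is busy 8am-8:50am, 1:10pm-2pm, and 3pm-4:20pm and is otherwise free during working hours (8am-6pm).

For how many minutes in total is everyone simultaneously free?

70 minutes

Nikolai free within 08:00–18:00: 10:50–11:30, 14:00–15:10, 17:00–18:00.
Quinn free within 08:00–18:00: 08:50–13:10, 14:00–15:00, 16:20–18:00.
Aarav ∩ Nikolai: 10:50–11:30, 14:00–14:30.
Aarav ∩ Nikolai ∩ Quinn: 10:50–11:30, 14:00–14:30.
Total common minutes: 40 + 30 = 70.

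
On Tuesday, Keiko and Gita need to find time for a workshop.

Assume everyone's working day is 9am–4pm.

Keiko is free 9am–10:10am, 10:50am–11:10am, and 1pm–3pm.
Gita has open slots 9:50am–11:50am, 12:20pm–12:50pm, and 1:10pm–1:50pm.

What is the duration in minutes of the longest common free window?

Keiko ∩ Gita: 09:50–10:10, 10:50–11:10, 13:10–13:50.
Common window lengths: 20, 20, 40 min; longest is 40.

40 minutes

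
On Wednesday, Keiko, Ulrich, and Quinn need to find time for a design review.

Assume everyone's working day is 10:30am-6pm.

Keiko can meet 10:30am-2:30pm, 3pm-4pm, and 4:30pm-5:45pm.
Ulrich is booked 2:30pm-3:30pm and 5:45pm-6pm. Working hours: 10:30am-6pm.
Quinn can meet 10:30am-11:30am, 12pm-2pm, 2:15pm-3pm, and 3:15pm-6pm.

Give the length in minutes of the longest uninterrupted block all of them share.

Ulrich free within 10:30–18:00: 10:30–14:30, 15:30–17:45.
Keiko ∩ Ulrich: 10:30–14:30, 15:30–16:00, 16:30–17:45.
Keiko ∩ Ulrich ∩ Quinn: 10:30–11:30, 12:00–14:00, 14:15–14:30, 15:30–16:00, 16:30–17:45.
Common window lengths: 60, 120, 15, 30, 75 min; longest is 120.

120 minutes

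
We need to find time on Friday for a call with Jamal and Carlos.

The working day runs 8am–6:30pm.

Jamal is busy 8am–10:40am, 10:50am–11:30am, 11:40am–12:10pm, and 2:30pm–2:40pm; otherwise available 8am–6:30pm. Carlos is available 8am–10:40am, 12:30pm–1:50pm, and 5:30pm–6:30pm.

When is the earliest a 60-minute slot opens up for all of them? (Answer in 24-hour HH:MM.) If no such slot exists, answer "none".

Jamal free within 08:00–18:30: 10:40–10:50, 11:30–11:40, 12:10–14:30, 14:40–18:30.
Jamal ∩ Carlos: 12:30–13:50, 17:30–18:30.
Windows ≥ 60 min: 12:30–13:50, 17:30–18:30.
Earliest such window starts at 12:30.

12:30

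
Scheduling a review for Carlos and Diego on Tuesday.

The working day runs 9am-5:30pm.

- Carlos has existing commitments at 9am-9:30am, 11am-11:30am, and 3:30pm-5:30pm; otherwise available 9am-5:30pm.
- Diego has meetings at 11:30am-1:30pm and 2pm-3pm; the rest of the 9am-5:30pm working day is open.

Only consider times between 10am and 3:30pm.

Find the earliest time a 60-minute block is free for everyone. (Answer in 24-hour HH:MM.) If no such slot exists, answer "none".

10:00

Carlos free within 09:00–17:30: 09:30–11:00, 11:30–15:30.
Diego free within 09:00–17:30: 09:00–11:30, 13:30–14:00, 15:00–17:30.
Carlos ∩ Diego: 09:30–11:00, 13:30–14:00, 15:00–15:30.
Restricted to 10:00–15:30: 10:00–11:00, 13:30–14:00, 15:00–15:30.
Windows ≥ 60 min: 10:00–11:00.
Earliest such window starts at 10:00.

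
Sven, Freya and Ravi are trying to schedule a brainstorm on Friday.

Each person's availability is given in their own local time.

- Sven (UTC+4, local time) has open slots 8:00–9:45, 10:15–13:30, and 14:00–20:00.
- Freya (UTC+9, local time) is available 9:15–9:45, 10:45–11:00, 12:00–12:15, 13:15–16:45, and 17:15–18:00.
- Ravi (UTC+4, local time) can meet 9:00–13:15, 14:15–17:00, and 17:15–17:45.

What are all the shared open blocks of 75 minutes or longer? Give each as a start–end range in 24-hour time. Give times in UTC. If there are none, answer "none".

Sven → UTC: 04:00–05:45, 06:15–09:30, 10:00–16:00.
Freya → UTC: 00:15–00:45, 01:45–02:00, 03:00–03:15, 04:15–07:45, 08:15–09:00.
Ravi → UTC: 05:00–09:15, 10:15–13:00, 13:15–13:45.
Sven ∩ Freya: 04:15–05:45, 06:15–07:45, 08:15–09:00.
Sven ∩ Freya ∩ Ravi: 05:00–05:45, 06:15–07:45, 08:15–09:00.
Windows ≥ 75 min: 06:15–07:45.

06:15–07:45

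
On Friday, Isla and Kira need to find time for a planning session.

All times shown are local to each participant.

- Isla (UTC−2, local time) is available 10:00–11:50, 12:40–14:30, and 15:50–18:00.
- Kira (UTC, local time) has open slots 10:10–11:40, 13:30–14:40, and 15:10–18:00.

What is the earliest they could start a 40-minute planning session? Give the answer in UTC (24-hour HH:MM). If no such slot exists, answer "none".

Isla → UTC: 12:00–13:50, 14:40–16:30, 17:50–20:00.
Kira → UTC: 10:10–11:40, 13:30–14:40, 15:10–18:00.
Isla ∩ Kira: 13:30–13:50, 15:10–16:30, 17:50–18:00.
Windows ≥ 40 min: 15:10–16:30.
Earliest such window starts at 15:10.

15:10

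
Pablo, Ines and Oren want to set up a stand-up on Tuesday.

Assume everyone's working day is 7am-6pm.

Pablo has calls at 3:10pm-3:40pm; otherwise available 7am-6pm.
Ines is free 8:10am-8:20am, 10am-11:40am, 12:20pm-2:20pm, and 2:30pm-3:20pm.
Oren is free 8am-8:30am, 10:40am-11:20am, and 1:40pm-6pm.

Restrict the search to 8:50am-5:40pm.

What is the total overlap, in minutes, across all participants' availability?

120 minutes

Pablo free within 07:00–18:00: 07:00–15:10, 15:40–18:00.
Pablo ∩ Ines: 08:10–08:20, 10:00–11:40, 12:20–14:20, 14:30–15:10.
Pablo ∩ Ines ∩ Oren: 08:10–08:20, 10:40–11:20, 13:40–14:20, 14:30–15:10.
Restricted to 08:50–17:40: 10:40–11:20, 13:40–14:20, 14:30–15:10.
Total common minutes: 40 + 40 + 40 = 120.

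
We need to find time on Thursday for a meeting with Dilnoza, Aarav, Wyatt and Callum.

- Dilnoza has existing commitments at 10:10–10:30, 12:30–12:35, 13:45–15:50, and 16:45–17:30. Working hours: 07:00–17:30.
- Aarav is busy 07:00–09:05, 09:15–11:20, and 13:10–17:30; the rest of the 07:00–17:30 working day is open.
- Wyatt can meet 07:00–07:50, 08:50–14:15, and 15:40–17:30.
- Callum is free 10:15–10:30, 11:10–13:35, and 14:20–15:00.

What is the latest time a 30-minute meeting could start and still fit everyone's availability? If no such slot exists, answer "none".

12:40

Dilnoza free within 07:00–17:30: 07:00–10:10, 10:30–12:30, 12:35–13:45, 15:50–16:45.
Aarav free within 07:00–17:30: 09:05–09:15, 11:20–13:10.
Dilnoza ∩ Aarav: 09:05–09:15, 11:20–12:30, 12:35–13:10.
Dilnoza ∩ Aarav ∩ Wyatt: 09:05–09:15, 11:20–12:30, 12:35–13:10.
Dilnoza ∩ Aarav ∩ Wyatt ∩ Callum: 11:20–12:30, 12:35–13:10.
Windows ≥ 30 min: 11:20–12:30, 12:35–13:10.
Latest start in the last window 12:35–13:10 is 13:10 − 30 min = 12:40.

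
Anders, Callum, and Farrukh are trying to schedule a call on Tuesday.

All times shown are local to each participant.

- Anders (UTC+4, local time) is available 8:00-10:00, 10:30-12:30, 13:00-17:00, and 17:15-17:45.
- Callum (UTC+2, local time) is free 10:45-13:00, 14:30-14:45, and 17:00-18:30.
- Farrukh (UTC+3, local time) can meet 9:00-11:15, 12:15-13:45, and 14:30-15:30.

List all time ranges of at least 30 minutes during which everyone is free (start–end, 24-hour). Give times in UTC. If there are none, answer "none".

09:15–10:45

Anders → UTC: 04:00–06:00, 06:30–08:30, 09:00–13:00, 13:15–13:45.
Callum → UTC: 08:45–11:00, 12:30–12:45, 15:00–16:30.
Farrukh → UTC: 06:00–08:15, 09:15–10:45, 11:30–12:30.
Anders ∩ Callum: 09:00–11:00, 12:30–12:45.
Anders ∩ Callum ∩ Farrukh: 09:15–10:45.
Windows ≥ 30 min: 09:15–10:45.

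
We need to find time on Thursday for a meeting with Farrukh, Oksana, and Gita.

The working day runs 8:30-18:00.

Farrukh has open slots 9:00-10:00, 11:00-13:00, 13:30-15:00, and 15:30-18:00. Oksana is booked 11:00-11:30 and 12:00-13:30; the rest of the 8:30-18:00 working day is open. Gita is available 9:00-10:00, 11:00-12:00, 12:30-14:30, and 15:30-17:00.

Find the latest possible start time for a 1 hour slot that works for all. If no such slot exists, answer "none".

16:00

Oksana free within 08:30–18:00: 08:30–11:00, 11:30–12:00, 13:30–18:00.
Farrukh ∩ Oksana: 09:00–10:00, 11:30–12:00, 13:30–15:00, 15:30–18:00.
Farrukh ∩ Oksana ∩ Gita: 09:00–10:00, 11:30–12:00, 13:30–14:30, 15:30–17:00.
Windows ≥ 60 min: 09:00–10:00, 13:30–14:30, 15:30–17:00.
Latest start in the last window 15:30–17:00 is 17:00 − 60 min = 16:00.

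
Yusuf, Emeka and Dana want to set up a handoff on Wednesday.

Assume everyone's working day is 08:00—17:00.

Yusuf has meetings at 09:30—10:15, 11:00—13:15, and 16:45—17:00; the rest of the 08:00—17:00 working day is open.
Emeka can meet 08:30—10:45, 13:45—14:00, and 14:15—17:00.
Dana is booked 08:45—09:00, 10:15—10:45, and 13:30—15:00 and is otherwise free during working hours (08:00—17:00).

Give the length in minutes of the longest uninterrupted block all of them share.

Yusuf free within 08:00–17:00: 08:00–09:30, 10:15–11:00, 13:15–16:45.
Dana free within 08:00–17:00: 08:00–08:45, 09:00–10:15, 10:45–13:30, 15:00–17:00.
Yusuf ∩ Emeka: 08:30–09:30, 10:15–10:45, 13:45–14:00, 14:15–16:45.
Yusuf ∩ Emeka ∩ Dana: 08:30–08:45, 09:00–09:30, 15:00–16:45.
Common window lengths: 15, 30, 105 min; longest is 105.

105 minutes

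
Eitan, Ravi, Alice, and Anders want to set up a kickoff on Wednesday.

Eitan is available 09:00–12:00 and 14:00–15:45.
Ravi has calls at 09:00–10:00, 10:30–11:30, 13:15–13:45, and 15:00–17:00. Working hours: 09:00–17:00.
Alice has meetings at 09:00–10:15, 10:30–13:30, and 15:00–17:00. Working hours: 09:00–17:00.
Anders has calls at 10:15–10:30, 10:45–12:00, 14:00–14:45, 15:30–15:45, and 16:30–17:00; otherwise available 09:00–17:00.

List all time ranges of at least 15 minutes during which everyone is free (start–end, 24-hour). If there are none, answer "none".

Ravi free within 09:00–17:00: 10:00–10:30, 11:30–13:15, 13:45–15:00.
Alice free within 09:00–17:00: 10:15–10:30, 13:30–15:00.
Anders free within 09:00–17:00: 09:00–10:15, 10:30–10:45, 12:00–14:00, 14:45–15:30, 15:45–16:30.
Eitan ∩ Ravi: 10:00–10:30, 11:30–12:00, 14:00–15:00.
Eitan ∩ Ravi ∩ Alice: 10:15–10:30, 14:00–15:00.
Eitan ∩ Ravi ∩ Alice ∩ Anders: 14:45–15:00.
Windows ≥ 15 min: 14:45–15:00.

14:45–15:00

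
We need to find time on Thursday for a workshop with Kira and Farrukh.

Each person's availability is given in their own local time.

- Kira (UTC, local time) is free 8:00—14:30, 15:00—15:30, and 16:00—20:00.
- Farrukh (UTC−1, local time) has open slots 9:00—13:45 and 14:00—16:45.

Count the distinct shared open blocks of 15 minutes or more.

Kira → UTC: 08:00–14:30, 15:00–15:30, 16:00–20:00.
Farrukh → UTC: 10:00–14:45, 15:00–17:45.
Kira ∩ Farrukh: 10:00–14:30, 15:00–15:30, 16:00–17:45.
Windows ≥ 15 min: 10:00–14:30, 15:00–15:30, 16:00–17:45.
That's 3 windows.

3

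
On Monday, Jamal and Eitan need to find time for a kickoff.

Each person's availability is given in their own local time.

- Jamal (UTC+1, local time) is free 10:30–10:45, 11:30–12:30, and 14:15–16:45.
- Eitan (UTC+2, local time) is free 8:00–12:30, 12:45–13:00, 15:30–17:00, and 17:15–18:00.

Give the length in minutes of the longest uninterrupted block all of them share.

Jamal → UTC: 09:30–09:45, 10:30–11:30, 13:15–15:45.
Eitan → UTC: 06:00–10:30, 10:45–11:00, 13:30–15:00, 15:15–16:00.
Jamal ∩ Eitan: 09:30–09:45, 10:45–11:00, 13:30–15:00, 15:15–15:45.
Common window lengths: 15, 15, 90, 30 min; longest is 90.

90 minutes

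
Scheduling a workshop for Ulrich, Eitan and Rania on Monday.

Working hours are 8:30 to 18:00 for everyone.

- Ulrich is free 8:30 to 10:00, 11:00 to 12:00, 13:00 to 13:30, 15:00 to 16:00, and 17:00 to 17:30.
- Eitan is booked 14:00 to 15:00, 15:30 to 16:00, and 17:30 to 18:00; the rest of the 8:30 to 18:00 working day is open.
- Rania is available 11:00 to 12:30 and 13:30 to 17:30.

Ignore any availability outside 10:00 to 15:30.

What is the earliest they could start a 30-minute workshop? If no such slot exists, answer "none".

Eitan free within 08:30–18:00: 08:30–14:00, 15:00–15:30, 16:00–17:30.
Ulrich ∩ Eitan: 08:30–10:00, 11:00–12:00, 13:00–13:30, 15:00–15:30, 17:00–17:30.
Ulrich ∩ Eitan ∩ Rania: 11:00–12:00, 15:00–15:30, 17:00–17:30.
Restricted to 10:00–15:30: 11:00–12:00, 15:00–15:30.
Windows ≥ 30 min: 11:00–12:00, 15:00–15:30.
Earliest such window starts at 11:00.

11:00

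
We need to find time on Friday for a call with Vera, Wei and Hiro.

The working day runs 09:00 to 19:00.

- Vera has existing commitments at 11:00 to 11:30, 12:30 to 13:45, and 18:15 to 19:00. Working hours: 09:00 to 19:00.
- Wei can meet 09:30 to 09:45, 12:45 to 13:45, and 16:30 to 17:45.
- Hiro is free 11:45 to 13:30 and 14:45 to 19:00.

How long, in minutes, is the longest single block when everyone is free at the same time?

75 minutes

Vera free within 09:00–19:00: 09:00–11:00, 11:30–12:30, 13:45–18:15.
Vera ∩ Wei: 09:30–09:45, 16:30–17:45.
Vera ∩ Wei ∩ Hiro: 16:30–17:45.
Single common window of 75 minutes.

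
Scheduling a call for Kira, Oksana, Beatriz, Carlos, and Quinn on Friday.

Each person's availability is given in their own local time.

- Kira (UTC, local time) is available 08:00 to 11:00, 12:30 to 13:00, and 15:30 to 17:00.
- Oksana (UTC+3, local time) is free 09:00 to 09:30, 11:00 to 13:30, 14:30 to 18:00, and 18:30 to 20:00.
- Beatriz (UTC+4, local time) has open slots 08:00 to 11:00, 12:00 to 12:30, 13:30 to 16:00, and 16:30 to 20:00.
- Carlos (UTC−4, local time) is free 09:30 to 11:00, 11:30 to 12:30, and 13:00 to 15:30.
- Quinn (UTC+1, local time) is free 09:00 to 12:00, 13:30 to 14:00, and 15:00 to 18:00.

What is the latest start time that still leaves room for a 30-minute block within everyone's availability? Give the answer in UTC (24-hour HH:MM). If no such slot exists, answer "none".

15:30

Kira → UTC: 08:00–11:00, 12:30–13:00, 15:30–17:00.
Oksana → UTC: 06:00–06:30, 08:00–10:30, 11:30–15:00, 15:30–17:00.
Beatriz → UTC: 04:00–07:00, 08:00–08:30, 09:30–12:00, 12:30–16:00.
Carlos → UTC: 13:30–15:00, 15:30–16:30, 17:00–19:30.
Quinn → UTC: 08:00–11:00, 12:30–13:00, 14:00–17:00.
Kira ∩ Oksana: 08:00–10:30, 12:30–13:00, 15:30–17:00.
Kira ∩ Oksana ∩ Beatriz: 08:00–08:30, 09:30–10:30, 12:30–13:00, 15:30–16:00.
Kira ∩ Oksana ∩ Beatriz ∩ Carlos: 15:30–16:00.
Kira ∩ Oksana ∩ Beatriz ∩ Carlos ∩ Quinn: 15:30–16:00.
Windows ≥ 30 min: 15:30–16:00.
Latest start in the last window 15:30–16:00 is 16:00 − 30 min = 15:30.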